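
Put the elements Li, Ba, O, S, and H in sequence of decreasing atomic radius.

Ba > Li > S > O > H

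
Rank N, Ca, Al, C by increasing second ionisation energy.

Ca, Al, C, N

IE_2 is the cost of taking one more electron from the +1 cation: N⁺ still has 4 valence electrons; Ca⁺ still has 1 valence electron; Al⁺ still has 2 valence electrons; C⁺ still has 3 valence electrons.
All are still removing valence electrons, so compare the +1 ions as you would atoms: IE_2 generally rises across a period (higher Z_eff) and falls down a group (larger shell), subject to the usual subshell exceptions.
Valence configurations: N⁺ [He]2s²2p², Ca⁺ [Ar]4s¹, Al⁺ [Ne]3s², C⁺ [He]2s²2p¹.
The numbers (kJ/mol): N 2856, Ca 1145, Al 1817, C 2353.
So the second ionization energies run Ca < Al < C < N.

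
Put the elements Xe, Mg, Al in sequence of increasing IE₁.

Al < Mg < Xe

Mg is in period 3, group 2; Al is in period 3, group 13; Xe is in period 5, group 18.
Across a period the outer electron is held more tightly (higher IE₁); down a group it sits in a higher shell, more shielded, and comes off more easily.
These span different periods and groups, so the two trends combine.
Mg > Al: this pair runs against the simple trend — see the exception note.
Xe > Mg: period and group pull opposite ways; the across-period shift dominates (1170 vs 738 kJ/mol).
Note the exception: Mg has a higher first ionization energy than Al, contrary to the simple trend — Al's single 3p electron is easier to remove than one from Mg's filled 3s².
Tabulated first ionization energy (kJ/mol): Mg 738, Al 578, Xe 1170.
So from lowest to highest: Al < Mg < Xe.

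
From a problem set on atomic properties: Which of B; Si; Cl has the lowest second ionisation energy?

Si

IE_2 is the cost of taking one more electron from the +1 cation: B⁺ still has 2 valence electrons; Si⁺ still has 3 valence electrons; Cl⁺ still has 6 valence electrons.
All are still removing valence electrons, so compare the +1 ions as you would atoms: IE_2 generally rises across a period (higher Z_eff) and falls down a group (larger shell), subject to the usual subshell exceptions.
Valence configurations: B⁺ [He]2s², Si⁺ [Ne]3s²3p¹, Cl⁺ [Ne]3s²3p⁴.
Tabulated IE_2 (kJ/mol): B 2427, Si 1577, Cl 2298.
Putting it together, IE_2: Si < Cl < B.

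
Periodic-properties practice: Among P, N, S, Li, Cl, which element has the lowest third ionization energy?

P

Consider each +2 ion: P²⁺ still has 3 valence electrons; N²⁺ still has 3 valence electrons; S²⁺ still has 4 valence electrons; Li²⁺ is already 1 electron into the core; Cl²⁺ still has 5 valence electrons.
Core electrons are held far more tightly than valence electrons, so Li tops the IE_3 order.
Valence configurations: P²⁺ [Ne]3s²3p¹, N²⁺ [He]2s²2p¹, S²⁺ [Ne]3s²3p², Cl²⁺ [Ne]3s²3p³.
Tabulated IE_3 (kJ/mol): P 2914, N 4578, S 3357, Li 11815, Cl 3822.
Overall IE_3 order: P < S < Cl < N < Li.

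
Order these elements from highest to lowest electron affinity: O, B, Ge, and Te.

B is in period 2, group 13; O is in period 2, group 16; Ge is in period 4, group 14; Te is in period 5, group 16.
EA tends to increase across a period and decrease down a group, though the pattern is less regular than for IE or radius.
Neither a single period nor a single group — weigh both effects.
Ge > B: the two effects oppose for this pair; the across-period effect wins (119 vs 27 kJ/mol).
O > Ge: both effects reinforce here, so O is clearly the higher of the two.
Te > O: this pair runs against the simple trend — see the exception note.
Note the exception: Te has a higher electron affinity than O, contrary to the simple trend — O's compact 2p subshell gives strong electron–electron repulsion on the added electron.
Tabulated electron affinity (kJ/mol): B 27, O 141, Ge 119, Te 190.
So from highest to lowest: Te > O > Ge > B.

Te, O, Ge, B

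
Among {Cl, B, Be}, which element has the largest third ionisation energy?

Consider each +2 ion: Cl²⁺ still has 5 valence electrons; B²⁺ still has 1 valence electron; Be²⁺ is the bare [He] core.
Core electrons are held far more tightly than valence electrons, so Be tops the IE_3 order.
Valence configurations: Cl²⁺ [Ne]3s²3p³, B²⁺ [He]2s¹.
Tabulated IE_3 (kJ/mol): Cl 3822, B 3660, Be 14849.
Overall IE_3 order: B < Cl < Be.

Be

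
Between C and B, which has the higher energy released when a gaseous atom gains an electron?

C

Atoms with high Z_eff and room in the valence shell (especially the halogens) have the most exothermic electron affinities.
All lie in period 2, so electron affinity increases left to right.
So C has the higher energy released when a gaseous atom gains an electron (C > B).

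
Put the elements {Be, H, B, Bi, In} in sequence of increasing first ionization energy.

IE₁ increases left→right with effective nuclear charge and decreases top→bottom as the valence shell moves farther out.
Here both period and group differ, so the two effects have to be weighed against each other.
Bi > In: the two effects oppose for this pair; the across-period effect wins (703 vs 558 kJ/mol).
B > Bi: period and group pull opposite ways; the down-group shift dominates (801 vs 703 kJ/mol).
Be > B: this pair runs against the simple trend — see the exception note.
H > Be: the two effects oppose for this pair; the down-group effect wins (1312 vs 900 kJ/mol).
Note the exception: Be has a higher first ionization energy than B, contrary to the simple trend — removing B's lone 2p electron is easier than breaking Be's filled 2s².
Approximate values (kJ/mol): H 1312, Be 900, B 801, In 558, Bi 703.
So from lowest to highest: In < Bi < B < Be < H.

In, Bi, B, Be, H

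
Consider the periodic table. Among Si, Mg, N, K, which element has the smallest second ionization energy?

Consider each +1 ion: Si⁺ still has 3 valence electrons; Mg⁺ still has 1 valence electron; N⁺ still has 4 valence electrons; K⁺ is the bare [Ar] core.
Core electrons are held far more tightly than valence electrons, so K tops the IE_2 order.
Valence configurations: Si⁺ [Ne]3s²3p¹, Mg⁺ [Ne]3s¹, N⁺ [He]2s²2p².
The numbers (kJ/mol): Si 1577, Mg 1451, N 2856, K 3052.
Hence IE_2: Mg < Si < N < K.

Mg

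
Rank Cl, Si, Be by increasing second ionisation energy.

Si, Be, Cl

After 1 electron has been removed, what remains? Cl⁺ still has 6 valence electrons; Si⁺ still has 3 valence electrons; Be⁺ still has 1 valence electron.
All are still removing valence electrons, so compare the +1 ions as you would atoms: IE_2 generally rises across a period (higher Z_eff) and falls down a group (larger shell), subject to the usual subshell exceptions.
Valence configurations: Cl⁺ [Ne]3s²3p⁴, Si⁺ [Ne]3s²3p¹, Be⁺ [He]2s¹.
Tabulated IE_2 (kJ/mol): Cl 2298, Si 1577, Be 1757.
Overall IE_2 order: Si < Be < Cl.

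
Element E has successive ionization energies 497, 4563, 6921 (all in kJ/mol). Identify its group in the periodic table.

Look for the largest jump between consecutive ionization energies: IE2/IE1 ≈ 9.2, far larger than any earlier ratio.
That jump marks the point where a core electron is being removed. So the atom has 1 valence electron.
A main-group element with 1 valence electron is in group 1.

Group 1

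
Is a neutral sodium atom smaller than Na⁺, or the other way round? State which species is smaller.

Na⁺

Forming Na⁺ removes 1 electron from Na. Fewer electrons for the same nuclear charge means less shielding and a higher Z_eff on the remaining electrons, and for main-group metals the entire outer shell is lost.
A cation is smaller than its parent atom: Na⁺ < Na.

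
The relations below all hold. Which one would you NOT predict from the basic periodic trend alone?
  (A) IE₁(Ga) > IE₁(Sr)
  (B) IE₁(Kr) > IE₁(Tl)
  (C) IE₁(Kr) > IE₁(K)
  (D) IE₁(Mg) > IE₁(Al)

(D)

The general trend: IE₁ increases across a period and decreases down a group.
(A) Ga (period 4, group 13) vs Sr (period 5, group 2): the stated order agrees with the simple trend.
(B) Kr (period 4, group 18) vs Tl (period 6, group 13): the stated order agrees with the simple trend.
(C) Kr (period 4, group 18) vs K (period 4, group 1): the stated order agrees with the simple trend.
(D) Mg (period 3, group 2) vs Al (period 3, group 13): the stated order contradicts the simple trend.
The exception is (D): Al's single 3p electron is easier to remove than one from Mg's filled 3s².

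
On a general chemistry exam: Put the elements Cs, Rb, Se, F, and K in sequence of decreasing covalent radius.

Cs > Rb > K > Se > F

F is in period 2, group 17; K is in period 4, group 1; Se is in period 4, group 16; Rb is in period 5, group 1; Cs is in period 6, group 1.
Moving right in a period, electrons are added to the same shell under a stronger nuclear pull, so atoms get smaller; moving down, a new shell is opened and atoms get larger.
These span different periods and groups, so the two trends combine.
Se > F: both effects reinforce here, so Se is clearly the larger of the two.
K > Se: both are in period 4; the period trend gives K the larger value.
Rb > K: Rb sits below K in group 1, so the down-group effect alone puts Rb larger.
Cs > Rb: Cs sits below Rb in group 1, so the down-group effect alone puts Cs larger.
For reference (pm): F 64, K 196, Se 116, Rb 210, Cs 232.
So from largest to smallest: Cs > Rb > K > Se > F.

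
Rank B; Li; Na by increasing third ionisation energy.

B < Na < Li

Consider each +2 ion: B²⁺ still has 1 valence electron; Li²⁺ is already 1 electron into the core; Na²⁺ is already 1 electron into the core.
Pulling an electron out of a noble-gas core costs far more than removing a remaining valence electron, so Na and Li sit at the high end of IE_3.
Tabulated IE_3 (kJ/mol): B 3660, Li 11815, Na 6910.
So the third ionization energies run B < Na < Li.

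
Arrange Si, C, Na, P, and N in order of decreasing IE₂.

After 1 electron has been removed, what remains? Si⁺ still has 3 valence electrons; C⁺ still has 3 valence electrons; Na⁺ is the bare [Ne] core; P⁺ still has 4 valence electrons; N⁺ still has 4 valence electrons.
Core electrons are held far more tightly than valence electrons, so Na tops the IE_2 order.
Valence configurations: Si⁺ [Ne]3s²3p¹, C⁺ [He]2s²2p¹, P⁺ [Ne]3s²3p², N⁺ [He]2s²2p².
Approximate IE_2 values (kJ/mol): Si 1577, C 2353, Na 4562, P 1907, N 2856.
Putting it together, IE_2: Si < P < C < N < Na.

Na, N, C, P, Si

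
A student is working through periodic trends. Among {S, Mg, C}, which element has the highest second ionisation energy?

C

The second ionization energy removes an electron from the +1 ion. For each element: S⁺ still has 5 valence electrons; Mg⁺ still has 1 valence electron; C⁺ still has 3 valence electrons.
All are still removing valence electrons, so compare the +1 ions as you would atoms: IE_2 generally rises across a period (higher Z_eff) and falls down a group (larger shell), subject to the usual subshell exceptions.
Valence configurations: S⁺ [Ne]3s²3p³, Mg⁺ [Ne]3s¹, C⁺ [He]2s²2p¹.
Approximate IE_2 values (kJ/mol): S 2252, Mg 1451, C 2353.
So the second ionization energies run Mg < S < C.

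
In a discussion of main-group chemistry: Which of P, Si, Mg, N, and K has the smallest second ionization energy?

The second ionization energy removes an electron from the +1 ion. For each element: P⁺ still has 4 valence electrons; Si⁺ still has 3 valence electrons; Mg⁺ still has 1 valence electron; N⁺ still has 4 valence electrons; K⁺ is the bare [Ar] core.
Breaking into a closed-shell core is much more expensive than removing a leftover valence electron — K has the largest IE_2 here.
Valence configurations: P⁺ [Ne]3s²3p², Si⁺ [Ne]3s²3p¹, Mg⁺ [Ne]3s¹, N⁺ [He]2s²2p².
The numbers (kJ/mol): P 1907, Si 1577, Mg 1451, N 2856, K 3052.
Hence IE_2: Mg < Si < P < N < K.

Mg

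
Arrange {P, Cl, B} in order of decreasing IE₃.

Cl > B > P

IE_3 is the cost of taking one more electron from the +2 cation: P²⁺ still has 3 valence electrons; Cl²⁺ still has 5 valence electrons; B²⁺ still has 1 valence electron.
All are still removing valence electrons, so compare the +2 ions as you would atoms: IE_3 generally rises across a period (higher Z_eff) and falls down a group (larger shell), subject to the usual subshell exceptions.
Valence configurations: P²⁺ [Ne]3s²3p¹, Cl²⁺ [Ne]3s²3p³, B²⁺ [He]2s¹.
The numbers (kJ/mol): P 2914, Cl 3822, B 3660.
So the third ionization energies run P < B < Cl.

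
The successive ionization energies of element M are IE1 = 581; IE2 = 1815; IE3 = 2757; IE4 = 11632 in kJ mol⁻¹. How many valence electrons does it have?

Look for the largest jump between consecutive ionization energies: IE4/IE3 ≈ 4.2, far larger than any earlier ratio.
That jump marks the point where a core electron is being removed. So the atom has 3 valence electrons.

3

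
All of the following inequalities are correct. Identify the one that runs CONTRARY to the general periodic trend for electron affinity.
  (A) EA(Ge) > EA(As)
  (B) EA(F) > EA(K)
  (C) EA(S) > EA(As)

(A)

The general trend: electron affinity increases across a period and decreases down a group.
(A) Ge (period 4, group 14) vs As (period 4, group 15): the stated order contradicts the simple trend.
(B) F (period 2, group 17) vs K (period 4, group 1): the stated order agrees with the simple trend.
(C) S (period 3, group 16) vs As (period 4, group 15): the stated order agrees with the simple trend.
The exception is (A): adding an electron to As's half-filled 4p³ is unfavourable, so Ge (4p²) has the more exothermic EA.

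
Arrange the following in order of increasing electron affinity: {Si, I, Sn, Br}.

Sn, Si, I, Br

Si is in period 3, group 14; Br is in period 4, group 17; Sn is in period 5, group 14; I is in period 5, group 17.
Adding an electron releases more energy for atoms nearer the top right (short of the noble gases).
These span different periods and groups, so the two trends combine.
Si > Sn: Si sits above Sn in group 14, so the down-group effect alone puts Si higher.
I > Si: the two effects oppose for this pair; the across-period effect wins (295 vs 134 kJ/mol).
Br > I: they share group 17; the group trend gives Br the larger value.
For reference (kJ/mol): Si 134, Br 325, Sn 107, I 295.
So from lowest to highest: Sn < Si < I < Br.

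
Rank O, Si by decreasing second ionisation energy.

O > Si

IE_2 is the cost of taking one more electron from the +1 cation: O⁺ still has 5 valence electrons; Si⁺ still has 3 valence electrons.
All are still removing valence electrons, so compare the +1 ions as you would atoms: IE_2 generally rises across a period (higher Z_eff) and falls down a group (larger shell), subject to the usual subshell exceptions.
Valence configurations: O⁺ [He]2s²2p³, Si⁺ [Ne]3s²3p¹.
Approximate IE_2 values (kJ/mol): O 3388, Si 1577.
Putting it together, IE_2: Si < O.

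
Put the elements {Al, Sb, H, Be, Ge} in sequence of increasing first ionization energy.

Al < Ge < Sb < Be < H

Across a period the outer electron is held more tightly (higher IE₁); down a group it sits in a higher shell, more shielded, and comes off more easily.
These sit on a diagonal, where the across-period and down-group effects partly cancel.
Ge > Al: the two effects oppose for this pair; the across-period effect wins (762 vs 578 kJ/mol).
Sb > Ge: period and group pull opposite ways; the across-period shift dominates (831 vs 762 kJ/mol).
Be > Sb: the two effects oppose for this pair; the down-group effect wins (900 vs 831 kJ/mol).
H > Be: the two effects oppose for this pair; the down-group effect wins (1312 vs 900 kJ/mol).
For reference (kJ/mol): H 1312, Be 900, Al 578, Ge 762, Sb 831.
So from lowest to highest: Al < Ge < Sb < Be < H.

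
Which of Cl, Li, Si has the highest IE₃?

Li

The third ionization energy removes an electron from the +2 ion. For each element: Cl²⁺ still has 5 valence electrons; Li²⁺ is already 1 electron into the core; Si²⁺ still has 2 valence electrons.
Core electrons are held far more tightly than valence electrons, so Li tops the IE_3 order.
Valence configurations: Cl²⁺ [Ne]3s²3p³, Si²⁺ [Ne]3s².
The numbers (kJ/mol): Cl 3822, Li 11815, Si 3232.
Hence IE_3: Si < Cl < Li.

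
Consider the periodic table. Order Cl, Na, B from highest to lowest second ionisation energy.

Na > B > Cl

After 1 electron has been removed, what remains? Cl⁺ still has 6 valence electrons; Na⁺ is the bare [Ne] core; B⁺ still has 2 valence electrons.
Core electrons are held far more tightly than valence electrons, so Na tops the IE_2 order.
Valence configurations: Cl⁺ [Ne]3s²3p⁴, B⁺ [He]2s².
The numbers (kJ/mol): Cl 2298, Na 4562, B 2427.
Putting it together, IE_2: Cl < B < Na.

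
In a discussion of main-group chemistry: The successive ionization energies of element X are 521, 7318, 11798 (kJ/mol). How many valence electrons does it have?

Look for the largest jump between consecutive ionization energies: IE2/IE1 ≈ 14.0, far larger than any earlier ratio.
That jump marks the point where a core electron is being removed. So the atom has 1 valence electron.

1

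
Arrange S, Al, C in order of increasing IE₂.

IE_2 is the cost of taking one more electron from the +1 cation: S⁺ still has 5 valence electrons; Al⁺ still has 2 valence electrons; C⁺ still has 3 valence electrons.
All are still removing valence electrons, so compare the +1 ions as you would atoms: IE_2 generally rises across a period (higher Z_eff) and falls down a group (larger shell), subject to the usual subshell exceptions.
Valence configurations: S⁺ [Ne]3s²3p³, Al⁺ [Ne]3s², C⁺ [He]2s²2p¹.
Tabulated IE_2 (kJ/mol): S 2252, Al 1817, C 2353.
Hence IE_2: Al < S < C.

Al, S, C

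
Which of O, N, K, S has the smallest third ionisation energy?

S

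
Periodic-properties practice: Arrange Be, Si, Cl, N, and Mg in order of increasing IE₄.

The fourth ionization energy removes an electron from the +3 ion. For each element: Be³⁺ is already 1 electron into the core; Si³⁺ still has 1 valence electron; Cl³⁺ still has 4 valence electrons; N³⁺ still has 2 valence electrons; Mg³⁺ is already 1 electron into the core.
Pulling an electron out of a noble-gas core costs far more than removing a remaining valence electron, so Mg and Be sit at the high end of IE_4.
Valence configurations: Si³⁺ [Ne]3s¹, Cl³⁺ [Ne]3s²3p², N³⁺ [He]2s².
The numbers (kJ/mol): Be 21007, Si 4356, Cl 5159, N 7475, Mg 10543.
Hence IE_4: Si < Cl < N < Mg < Be.

Si < Cl < N < Mg < Be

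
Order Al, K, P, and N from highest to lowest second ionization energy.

K > N > P > Al

After 1 electron has been removed, what remains? Al⁺ still has 2 valence electrons; K⁺ is the bare [Ar] core; P⁺ still has 4 valence electrons; N⁺ still has 4 valence electrons.
Pulling an electron out of a noble-gas core costs far more than removing a remaining valence electron, so K sits at the high end of IE_2.
Valence configurations: Al⁺ [Ne]3s², P⁺ [Ne]3s²3p², N⁺ [He]2s²2p².
Approximate IE_2 values (kJ/mol): Al 1817, K 3052, P 1907, N 2856.
Hence IE_2: Al < P < N < K.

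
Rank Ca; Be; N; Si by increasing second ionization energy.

Ca < Si < Be < N

Consider each +1 ion: Ca⁺ still has 1 valence electron; Be⁺ still has 1 valence electron; N⁺ still has 4 valence electrons; Si⁺ still has 3 valence electrons.
All are still removing valence electrons, so compare the +1 ions as you would atoms: IE_2 generally rises across a period (higher Z_eff) and falls down a group (larger shell), subject to the usual subshell exceptions.
Valence configurations: Ca⁺ [Ar]4s¹, Be⁺ [He]2s¹, N⁺ [He]2s²2p², Si⁺ [Ne]3s²3p¹.
Approximate IE_2 values (kJ/mol): Ca 1145, Be 1757, N 2856, Si 1577.
Putting it together, IE_2: Ca < Si < Be < N.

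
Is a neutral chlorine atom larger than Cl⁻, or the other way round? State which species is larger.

Cl⁻

Forming Cl⁻ adds 1 electron to Cl. More electron–electron repulsion in the same shell, with unchanged nuclear charge, lets the cloud expand.
An anion is larger than its parent atom: Cl⁻ > Cl.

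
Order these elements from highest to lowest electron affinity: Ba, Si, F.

F > Si > Ba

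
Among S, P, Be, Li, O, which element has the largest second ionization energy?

Li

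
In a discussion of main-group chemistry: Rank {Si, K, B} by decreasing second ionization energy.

K, B, Si

Consider each +1 ion: Si⁺ still has 3 valence electrons; K⁺ is the bare [Ar] core; B⁺ still has 2 valence electrons.
Core electrons are held far more tightly than valence electrons, so K tops the IE_2 order.
Valence configurations: Si⁺ [Ne]3s²3p¹, B⁺ [He]2s².
The numbers (kJ/mol): Si 1577, K 3052, B 2427.
Hence IE_2: Si < B < K.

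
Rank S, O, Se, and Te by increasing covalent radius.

O < S < Se < Te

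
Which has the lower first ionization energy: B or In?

In

B is in period 2, group 13; In is in period 5, group 13.
First ionization energy rises across a period (greater Z_eff holds electrons more tightly) and falls down a group (valence electrons are farther from the nucleus).
All are in group 13, so first ionization energy increases up the group.
So In has the lower first ionization energy (In < B).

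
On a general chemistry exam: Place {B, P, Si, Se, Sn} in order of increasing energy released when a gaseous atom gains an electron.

B is in period 2, group 13; Si is in period 3, group 14; P is in period 3, group 15; Se is in period 4, group 16; Sn is in period 5, group 14.
Electron affinity generally becomes more exothermic across a period toward the halogens and less exothermic down a group.
These span different periods and groups, so the two trends combine.
P > B: period and group pull opposite ways; the across-period shift dominates (72 vs 27 kJ/mol).
Sn > P: this pair runs against the simple trend — see the exception note.
Si > Sn: Si sits above Sn in group 14, so the down-group effect alone puts Si higher.
Se > Si: period and group pull opposite ways; the across-period shift dominates (195 vs 134 kJ/mol).
Note the exception: Sn has a higher electron affinity than P, contrary to the simple trend — adding an electron to P's half-filled np³ subshell costs electron-pairing energy.
Note the exception: Si has a higher electron affinity than P, contrary to the simple trend — adding an electron to P's half-filled 3p³ is unfavourable, so Si (3p²) has the more exothermic EA.
For reference (kJ/mol): B 27, Si 134, P 72, Se 195, Sn 107.
So from lowest to highest: B < P < Sn < Si < Se.

B, P, Sn, Si, Se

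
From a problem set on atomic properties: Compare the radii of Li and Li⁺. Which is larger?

Forming Li⁺ removes 1 electron from Li. Fewer electrons for the same nuclear charge means less shielding and a higher Z_eff on the remaining electrons, and for main-group metals the entire outer shell is lost.
A cation is smaller than its parent atom: Li⁺ < Li.

Li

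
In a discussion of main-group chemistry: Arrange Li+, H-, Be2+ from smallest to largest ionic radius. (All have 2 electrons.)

Be2+ < Li+ < H-

All of these have 2 electrons, so size is governed by nuclear charge alone: the more protons, the stronger the pull on the same electron cloud, and the smaller the ion.
Nuclear charges: Be2+ (Z=4), Li+ (Z=3), H- (Z=1).
Smallest to largest: Be2+ < Li+ < H-.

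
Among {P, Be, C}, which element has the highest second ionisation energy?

After 1 electron has been removed, what remains? P⁺ still has 4 valence electrons; Be⁺ still has 1 valence electron; C⁺ still has 3 valence electrons.
All are still removing valence electrons, so compare the +1 ions as you would atoms: IE_2 generally rises across a period (higher Z_eff) and falls down a group (larger shell), subject to the usual subshell exceptions.
Valence configurations: P⁺ [Ne]3s²3p², Be⁺ [He]2s¹, C⁺ [He]2s²2p¹.
Approximate IE_2 values (kJ/mol): P 1907, Be 1757, C 2353.
So the second ionization energies run Be < P < C.

C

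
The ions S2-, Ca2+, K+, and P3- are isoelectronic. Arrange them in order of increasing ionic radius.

Ca2+, K+, S2-, P3-

All of these have 18 electrons, so size is governed by nuclear charge alone: the more protons, the stronger the pull on the same electron cloud, and the smaller the ion.
Nuclear charges: Ca2+ (Z=20), K+ (Z=19), S2- (Z=16), P3- (Z=15).
Smallest to largest: Ca2+ < K+ < S2- < P3-.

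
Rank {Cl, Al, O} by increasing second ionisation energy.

Consider each +1 ion: Cl⁺ still has 6 valence electrons; Al⁺ still has 2 valence electrons; O⁺ still has 5 valence electrons.
All are still removing valence electrons, so compare the +1 ions as you would atoms: IE_2 generally rises across a period (higher Z_eff) and falls down a group (larger shell), subject to the usual subshell exceptions.
Valence configurations: Cl⁺ [Ne]3s²3p⁴, Al⁺ [Ne]3s², O⁺ [He]2s²2p³.
The numbers (kJ/mol): Cl 2298, Al 1817, O 3388.
Hence IE_2: Al < Cl < O.

Al < Cl < O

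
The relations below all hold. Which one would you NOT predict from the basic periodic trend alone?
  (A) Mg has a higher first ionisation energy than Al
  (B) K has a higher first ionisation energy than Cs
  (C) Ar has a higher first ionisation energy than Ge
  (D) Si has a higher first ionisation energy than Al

(A)

The general trend: first ionisation energy increases across a period and decreases down a group.
(A) Mg (period 3, group 2) vs Al (period 3, group 13): the stated order contradicts the simple trend.
(B) K (period 4, group 1) vs Cs (period 6, group 1): the stated order agrees with the simple trend.
(C) Ar (period 3, group 18) vs Ge (period 4, group 14): the stated order agrees with the simple trend.
(D) Si (period 3, group 14) vs Al (period 3, group 13): the stated order agrees with the simple trend.
The exception is (A): Al's single 3p electron is easier to remove than one from Mg's filled 3s².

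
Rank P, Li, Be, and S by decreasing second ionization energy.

Consider each +1 ion: P⁺ still has 4 valence electrons; Li⁺ is the bare [He] core; Be⁺ still has 1 valence electron; S⁺ still has 5 valence electrons.
Pulling an electron out of a noble-gas core costs far more than removing a remaining valence electron, so Li sits at the high end of IE_2.
Valence configurations: P⁺ [Ne]3s²3p², Be⁺ [He]2s¹, S⁺ [Ne]3s²3p³.
Approximate IE_2 values (kJ/mol): P 1907, Li 7298, Be 1757, S 2252.
So the second ionization energies run Be < P < S < Li.

Li > S > P > Be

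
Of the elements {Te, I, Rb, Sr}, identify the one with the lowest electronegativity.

Rb

Rb is in period 5, group 1; Sr is in period 5, group 2; Te is in period 5, group 16; I is in period 5, group 17.
EN rises left→right (higher Z_eff, smaller atoms) and falls top→bottom (larger, more shielded atoms).
All lie in period 5, so electronegativity increases left to right.
The lowest electronegativity among these belongs to Rb.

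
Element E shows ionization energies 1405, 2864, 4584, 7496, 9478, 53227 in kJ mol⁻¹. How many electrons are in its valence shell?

5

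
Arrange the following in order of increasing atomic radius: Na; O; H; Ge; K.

H is in period 1, group 1; O is in period 2, group 16; Na is in period 3, group 1; K is in period 4, group 1; Ge is in period 4, group 14.
Across a period the added protons contract the valence shell; down a group each new principal shell makes the atom larger.
Here both period and group differ, so the two effects have to be weighed against each other.
O > H: the two effects oppose for this pair; the down-group effect wins (63 vs 32 pm).
Ge > O: both effects reinforce here, so Ge is clearly the larger of the two.
Na > Ge: period and group pull opposite ways; the across-period shift dominates (155 vs 121 pm).
K > Na: K sits below Na in group 1, so the down-group effect alone puts K larger.
Approximate values (pm): H 32, O 63, Na 155, K 196, Ge 121.
So from smallest to largest: H < O < Ge < Na < K.

H < O < Ge < Na < K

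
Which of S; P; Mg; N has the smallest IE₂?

The second ionization energy removes an electron from the +1 ion. For each element: S⁺ still has 5 valence electrons; P⁺ still has 4 valence electrons; Mg⁺ still has 1 valence electron; N⁺ still has 4 valence electrons.
All are still removing valence electrons, so compare the +1 ions as you would atoms: IE_2 generally rises across a period (higher Z_eff) and falls down a group (larger shell), subject to the usual subshell exceptions.
Valence configurations: S⁺ [Ne]3s²3p³, P⁺ [Ne]3s²3p², Mg⁺ [Ne]3s¹, N⁺ [He]2s²2p².
Tabulated IE_2 (kJ/mol): S 2252, P 1907, Mg 1451, N 2856.
Putting it together, IE_2: Mg < P < S < N.

Mg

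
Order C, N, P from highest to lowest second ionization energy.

The second ionization energy removes an electron from the +1 ion. For each element: C⁺ still has 3 valence electrons; N⁺ still has 4 valence electrons; P⁺ still has 4 valence electrons.
All are still removing valence electrons, so compare the +1 ions as you would atoms: IE_2 generally rises across a period (higher Z_eff) and falls down a group (larger shell), subject to the usual subshell exceptions.
Valence configurations: C⁺ [He]2s²2p¹, N⁺ [He]2s²2p², P⁺ [Ne]3s²3p².
Tabulated IE_2 (kJ/mol): C 2353, N 2856, P 1907.
Hence IE_2: P < C < N.

N > C > P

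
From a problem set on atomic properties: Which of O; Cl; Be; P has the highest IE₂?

O

After 1 electron has been removed, what remains? O⁺ still has 5 valence electrons; Cl⁺ still has 6 valence electrons; Be⁺ still has 1 valence electron; P⁺ still has 4 valence electrons.
All are still removing valence electrons, so compare the +1 ions as you would atoms: IE_2 generally rises across a period (higher Z_eff) and falls down a group (larger shell), subject to the usual subshell exceptions.
Valence configurations: O⁺ [He]2s²2p³, Cl⁺ [Ne]3s²3p⁴, Be⁺ [He]2s¹, P⁺ [Ne]3s²3p².
Tabulated IE_2 (kJ/mol): O 3388, Cl 2298, Be 1757, P 1907.
Hence IE_2: Be < P < Cl < O.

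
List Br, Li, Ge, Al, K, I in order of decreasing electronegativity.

Br > I > Ge > Al > Li > K

Li is in period 2, group 1; Al is in period 3, group 13; K is in period 4, group 1; Ge is in period 4, group 14; Br is in period 4, group 17; I is in period 5, group 17.
Smaller atoms with higher effective nuclear charge are more electronegative.
Neither a single period nor a single group — weigh both effects.
Li > K: they share group 1; the group trend gives Li the larger value.
Al > Li: period and group pull opposite ways; the across-period shift dominates (1.61 vs 0.98).
Ge > Al: the two effects oppose for this pair; the across-period effect wins (2.01 vs 1.61).
I > Ge: period and group pull opposite ways; the across-period shift dominates (2.66 vs 2.01).
Br > I: they share group 17; the group trend gives Br the larger value.
Tabulated electronegativity (Pauling): Li 0.98, Al 1.61, K 0.82, Ge 2.01, Br 2.96, I 2.66.
So from highest to lowest: Br > I > Ge > Al > Li > K.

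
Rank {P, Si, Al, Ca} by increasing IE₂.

Ca < Si < Al < P

IE_2 is the cost of taking one more electron from the +1 cation: P⁺ still has 4 valence electrons; Si⁺ still has 3 valence electrons; Al⁺ still has 2 valence electrons; Ca⁺ still has 1 valence electron.
All are still removing valence electrons, so compare the +1 ions as you would atoms: IE_2 generally rises across a period (higher Z_eff) and falls down a group (larger shell), subject to the usual subshell exceptions.
Valence configurations: P⁺ [Ne]3s²3p², Si⁺ [Ne]3s²3p¹, Al⁺ [Ne]3s², Ca⁺ [Ar]4s¹.
Si⁺ loses a lone 3p electron whereas Al⁺ must break into a filled 3s² pair, so IE_2(Al) > IE_2(Si) even though Si has the higher nuclear charge.
The numbers (kJ/mol): P 1907, Si 1577, Al 1817, Ca 1145.
Overall IE_2 order: Ca < Si < Al < P.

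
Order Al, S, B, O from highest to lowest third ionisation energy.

O, B, S, Al

The third ionization energy removes an electron from the +2 ion. For each element: Al²⁺ still has 1 valence electron; S²⁺ still has 4 valence electrons; B²⁺ still has 1 valence electron; O²⁺ still has 4 valence electrons.
All are still removing valence electrons, so compare the +2 ions as you would atoms: IE_3 generally rises across a period (higher Z_eff) and falls down a group (larger shell), subject to the usual subshell exceptions.
Valence configurations: Al²⁺ [Ne]3s¹, S²⁺ [Ne]3s²3p², B²⁺ [He]2s¹, O²⁺ [He]2s²2p².
The numbers (kJ/mol): Al 2745, S 3357, B 3660, O 5300.
Putting it together, IE_3: Al < S < B < O.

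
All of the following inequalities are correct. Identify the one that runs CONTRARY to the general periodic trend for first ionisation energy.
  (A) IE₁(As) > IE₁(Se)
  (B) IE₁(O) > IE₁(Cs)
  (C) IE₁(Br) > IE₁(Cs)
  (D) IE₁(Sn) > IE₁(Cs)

(A)

The general trend: first ionisation energy increases across a period and decreases down a group.
(A) As (period 4, group 15) vs Se (period 4, group 16): the stated order contradicts the simple trend.
(B) O (period 2, group 16) vs Cs (period 6, group 1): the stated order agrees with the simple trend.
(C) Br (period 4, group 17) vs Cs (period 6, group 1): the stated order agrees with the simple trend.
(D) Sn (period 5, group 14) vs Cs (period 6, group 1): the stated order agrees with the simple trend.
The exception is (A): Se (4p⁴) ionizes more easily than half-filled As (4p³).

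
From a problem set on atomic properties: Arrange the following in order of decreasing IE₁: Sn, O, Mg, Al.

O > Mg > Sn > Al

O is in period 2, group 16; Mg is in period 3, group 2; Al is in period 3, group 13; Sn is in period 5, group 14.
IE₁ increases left→right with effective nuclear charge and decreases top→bottom as the valence shell moves farther out.
Neither a single period nor a single group — weigh both effects.
Sn > Al: the two effects oppose for this pair; the across-period effect wins (709 vs 578 kJ/mol).
Mg > Sn: the two effects oppose for this pair; the down-group effect wins (738 vs 709 kJ/mol).
O > Mg: both effects reinforce here, so O is clearly the higher of the two.
Note the exception: Mg has a higher first ionization energy than Al, contrary to the simple trend — Al's single 3p electron is easier to remove than one from Mg's filled 3s².
Tabulated first ionization energy (kJ/mol): O 1314, Mg 738, Al 578, Sn 709.
So from highest to lowest: O > Mg > Sn > Al.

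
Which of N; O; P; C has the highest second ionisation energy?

O

IE_2 is the cost of taking one more electron from the +1 cation: N⁺ still has 4 valence electrons; O⁺ still has 5 valence electrons; P⁺ still has 4 valence electrons; C⁺ still has 3 valence electrons.
All are still removing valence electrons, so compare the +1 ions as you would atoms: IE_2 generally rises across a period (higher Z_eff) and falls down a group (larger shell), subject to the usual subshell exceptions.
Valence configurations: N⁺ [He]2s²2p², O⁺ [He]2s²2p³, P⁺ [Ne]3s²3p², C⁺ [He]2s²2p¹.
The numbers (kJ/mol): N 2856, O 3388, P 1907, C 2353.
Hence IE_2: P < C < N < O.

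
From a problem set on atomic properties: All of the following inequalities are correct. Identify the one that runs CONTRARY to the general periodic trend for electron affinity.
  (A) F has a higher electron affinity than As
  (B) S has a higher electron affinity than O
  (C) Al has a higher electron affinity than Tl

(B)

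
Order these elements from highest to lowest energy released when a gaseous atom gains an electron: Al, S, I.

I > S > Al

Al is in period 3, group 13; S is in period 3, group 16; I is in period 5, group 17.
Electron affinity generally becomes more exothermic across a period toward the halogens and less exothermic down a group.
Neither a single period nor a single group — weigh both effects.
S > Al: S lies to the right of Al in period 3, so the across-period effect alone puts S higher.
I > S: the two effects oppose for this pair; the across-period effect wins (295 vs 200 kJ/mol).
Approximate values (kJ/mol): Al 42, S 200, I 295.
So from highest to lowest: I > S > Al.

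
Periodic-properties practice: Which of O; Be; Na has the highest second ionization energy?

Na

IE_2 is the cost of taking one more electron from the +1 cation: O⁺ still has 5 valence electrons; Be⁺ still has 1 valence electron; Na⁺ is the bare [Ne] core.
Breaking into a closed-shell core is much more expensive than removing a leftover valence electron — Na has the largest IE_2 here.
Valence configurations: O⁺ [He]2s²2p³, Be⁺ [He]2s¹.
The numbers (kJ/mol): O 3388, Be 1757, Na 4562.
Putting it together, IE_2: Be < O < Na.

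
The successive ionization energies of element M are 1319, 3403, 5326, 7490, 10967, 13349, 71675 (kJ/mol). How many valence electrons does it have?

Look for the largest jump between consecutive ionization energies: IE7/IE6 ≈ 5.4, far larger than any earlier ratio.
That jump marks the point where a core electron is being removed. So the atom has 6 valence electrons.

6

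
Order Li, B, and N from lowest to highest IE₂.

B < N < Li

After 1 electron has been removed, what remains? Li⁺ is the bare [He] core; B⁺ still has 2 valence electrons; N⁺ still has 4 valence electrons.
Breaking into a closed-shell core is much more expensive than removing a leftover valence electron — Li has the largest IE_2 here.
Valence configurations: B⁺ [He]2s², N⁺ [He]2s²2p².
Tabulated IE_2 (kJ/mol): Li 7298, B 2427, N 2856.
Putting it together, IE_2: B < N < Li.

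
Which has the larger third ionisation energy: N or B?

After 2 electrons have been removed, what remains? N²⁺ still has 3 valence electrons; B²⁺ still has 1 valence electron.
All are still removing valence electrons, so compare the +2 ions as you would atoms: IE_3 generally rises across a period (higher Z_eff) and falls down a group (larger shell), subject to the usual subshell exceptions.
Valence configurations: N²⁺ [He]2s²2p¹, B²⁺ [He]2s¹.
Approximate IE_3 values (kJ/mol): N 4578, B 3660.
Putting it together, IE_3: B < N.

N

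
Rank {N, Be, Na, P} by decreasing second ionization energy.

IE_2 is the cost of taking one more electron from the +1 cation: N⁺ still has 4 valence electrons; Be⁺ still has 1 valence electron; Na⁺ is the bare [Ne] core; P⁺ still has 4 valence electrons.
Core electrons are held far more tightly than valence electrons, so Na tops the IE_2 order.
Valence configurations: N⁺ [He]2s²2p², Be⁺ [He]2s¹, P⁺ [Ne]3s²3p².
The numbers (kJ/mol): N 2856, Be 1757, Na 4562, P 1907.
So the second ionization energies run Be < P < N < Na.

Na > N > P > Be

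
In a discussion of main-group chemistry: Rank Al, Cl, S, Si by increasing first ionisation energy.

Al is in period 3, group 13; Si is in period 3, group 14; S is in period 3, group 16; Cl is in period 3, group 17.
Across a period the outer electron is held more tightly (higher IE₁); down a group it sits in a higher shell, more shielded, and comes off more easily.
All lie in period 3, so first ionization energy increases left to right.
So from lowest to highest: Al < Si < S < Cl.

Al < Si < S < Cl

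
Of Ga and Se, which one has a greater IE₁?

Se

Removing the outermost electron gets harder across a period and easier down a group.
All lie in period 4, so first ionization energy increases left to right.
So Se has the greater IE₁ (Se > Ga).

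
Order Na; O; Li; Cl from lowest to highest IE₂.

Cl < O < Na < Li

Consider each +1 ion: Na⁺ is the bare [Ne] core; O⁺ still has 5 valence electrons; Li⁺ is the bare [He] core; Cl⁺ still has 6 valence electrons.
Pulling an electron out of a noble-gas core costs far more than removing a remaining valence electron, so Na and Li sit at the high end of IE_2.
Valence configurations: O⁺ [He]2s²2p³, Cl⁺ [Ne]3s²3p⁴.
Approximate IE_2 values (kJ/mol): Na 4562, O 3388, Li 7298, Cl 2298.
Overall IE_2 order: Cl < O < Na < Li.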